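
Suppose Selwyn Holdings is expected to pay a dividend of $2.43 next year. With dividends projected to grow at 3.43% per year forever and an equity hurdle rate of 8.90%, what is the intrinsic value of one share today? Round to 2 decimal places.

$44.42

Gordon growth model: P₀ = D₁/(r − g), with D₁ = 2.43 given directly.
P₀ = 2.4300 / (0.089 − 0.0343) = 2.4300 / 0.0547 = 44.4241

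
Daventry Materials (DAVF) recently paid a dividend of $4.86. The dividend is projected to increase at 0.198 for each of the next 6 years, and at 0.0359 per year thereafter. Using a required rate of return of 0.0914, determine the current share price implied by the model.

Two-stage DDM. Project D₁…D_6 at 0.198, terminal growth 0.0359, discount at r = 0.0914.
D_1 = 5.8223
D_2 = 6.9751
D_3 = 8.3562
D_4 = 10.0107
D_5 = 11.9928
D_6 = 14.3674
Terminal value at t=6: TV = D_7/(r−g) = 14.8832/(0.0914−0.0359) = 268.1650
P₀ = 5.8223/(1+0.0914)^1 + 6.9751/(1+0.0914)^2 + 8.3562/(1+0.0914)^3 + 10.0107/(1+0.0914)^4 + 11.9928/(1+0.0914)^5 + 14.3674/(1+0.0914)^6 + 268.1650/(1+0.0914)^6 = 199.5906

$199.59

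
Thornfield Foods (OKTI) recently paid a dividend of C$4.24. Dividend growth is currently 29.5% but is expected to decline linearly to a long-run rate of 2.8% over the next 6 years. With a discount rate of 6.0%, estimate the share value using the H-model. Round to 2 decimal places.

C$242.34

H-model: P₀ = D₀[(1+g_L) + H(g_S−g_L)]/(r−g_L), with H = 6/2 = 3.
P₀ = 4.24 × [(1+0.028) + 3×(0.295−0.028)] / (0.06−0.028)
   = 4.24 × 1.8290 / 0.032 = 242.3425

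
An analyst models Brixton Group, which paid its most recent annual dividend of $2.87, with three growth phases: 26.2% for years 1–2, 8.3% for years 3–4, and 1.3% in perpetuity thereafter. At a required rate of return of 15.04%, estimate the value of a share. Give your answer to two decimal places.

$35.48

Three-stage DDM. Project D₁…D_4; terminal Gordon value at t=4 with g = 0.013; discount at r = 0.1504.
D_1 = 3.6219
D_2 = 4.5709
D_3 = 4.9503
D_4 = 5.3611
TV_4 = 5.4308/(0.1504−0.013) = 39.5258
P₀ = Σ Dₜ/(1+r)ᵗ + TV_4/(1+r)^4 = 35.4823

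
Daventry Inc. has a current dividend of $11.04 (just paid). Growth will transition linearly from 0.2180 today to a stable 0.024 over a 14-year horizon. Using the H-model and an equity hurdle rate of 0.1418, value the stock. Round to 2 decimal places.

$223.24

H-model: P₀ = D₀[(1+g_L) + H(g_S−g_L)]/(r−g_L), with H = 14/2 = 7.
P₀ = 11.04 × [(1+0.024) + 7×(0.218−0.024)] / (0.1418−0.024)
   = 11.04 × 2.3820 / 0.1178 = 223.2367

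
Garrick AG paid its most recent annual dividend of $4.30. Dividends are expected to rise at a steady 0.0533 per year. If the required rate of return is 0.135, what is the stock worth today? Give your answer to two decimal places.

$55.44

Gordon growth model: P₀ = D₁/(r − g). D₁ = 4.30 × (1 + 0.0533) = 4.5292.
P₀ = 4.5292 / (0.135 − 0.0533) = 4.5292 / 0.0817 = 55.4368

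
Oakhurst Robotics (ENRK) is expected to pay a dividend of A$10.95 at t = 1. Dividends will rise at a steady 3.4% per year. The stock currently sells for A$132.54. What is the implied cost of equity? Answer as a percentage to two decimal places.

Rearranging the constant-growth DDM: r = D₁/P₀ + g.
r = 10.9500 / 132.54 + 0.034 = 0.08262 + 0.034 = 0.11662

11.66%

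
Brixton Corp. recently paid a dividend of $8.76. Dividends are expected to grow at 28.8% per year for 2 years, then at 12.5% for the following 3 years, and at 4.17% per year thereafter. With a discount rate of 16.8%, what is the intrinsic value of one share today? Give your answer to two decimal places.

Three-stage DDM. Project D₁…D_5; terminal Gordon value at t=5 with g = 0.0417; discount at r = 0.168.
D_1 = 11.2829
D_2 = 14.5323
D_3 = 16.3489
D_4 = 18.3925
D_5 = 20.6916
TV_5 = 21.5544/(0.168−0.0417) = 170.6604
P₀ = Σ Dₜ/(1+r)ᵗ + TV_5/(1+r)^5 = 128.4829

$128.48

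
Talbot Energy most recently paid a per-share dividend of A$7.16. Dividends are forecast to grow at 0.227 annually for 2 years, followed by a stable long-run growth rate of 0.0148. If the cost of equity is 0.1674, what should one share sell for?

Two-stage DDM. Project D₁…D_2 at 0.227, terminal growth 0.0148, discount at r = 0.1674.
D_1 = 8.7853
D_2 = 10.7796
Terminal value at t=2: TV = D_3/(r−g) = 10.9391/(0.1674−0.0148) = 71.6850
P₀ = 8.7853/(1+0.1674)^1 + 10.7796/(1+0.1674)^2 + 71.6850/(1+0.1674)^2 = 68.0357

A$68.04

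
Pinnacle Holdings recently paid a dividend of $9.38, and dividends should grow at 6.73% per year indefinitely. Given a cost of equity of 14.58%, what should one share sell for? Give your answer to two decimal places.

Gordon growth model: P₀ = D₁/(r − g). D₁ = 9.38 × (1 + 0.0673) = 10.0113.
P₀ = 10.0113 / (0.1458 − 0.0673) = 10.0113 / 0.0785 = 127.5322

$127.53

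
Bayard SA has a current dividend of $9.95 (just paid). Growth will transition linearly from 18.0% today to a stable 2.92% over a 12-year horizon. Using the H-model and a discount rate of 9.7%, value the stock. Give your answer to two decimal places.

$283.82

H-model: P₀ = D₀[(1+g_L) + H(g_S−g_L)]/(r−g_L), with H = 12/2 = 6.
P₀ = 9.95 × [(1+0.0292) + 6×(0.18−0.0292)] / (0.097−0.0292)
   = 9.95 × 1.9340 / 0.0678 = 283.8245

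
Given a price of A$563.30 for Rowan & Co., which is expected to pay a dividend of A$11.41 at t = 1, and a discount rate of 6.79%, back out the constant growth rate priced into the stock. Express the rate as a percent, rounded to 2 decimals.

4.76%

From P₀ = D₁/(r − g), the implied growth is g = r − D₁/P₀.
g = 0.0679 − 11.41/563.30 = 0.0679 − 0.02026 = 0.04764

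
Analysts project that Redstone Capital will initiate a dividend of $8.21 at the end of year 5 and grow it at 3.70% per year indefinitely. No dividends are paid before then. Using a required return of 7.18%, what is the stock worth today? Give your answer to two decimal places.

Deferred-dividend DDM. At t=4 the remaining stream is a growing perpetuity with first payment D_5 = 8.21.
V_4 = D_5/(r−g) = 8.21/(0.0718−0.037) = 235.9195
P₀ = V_4/(1+r)^4 = 235.9195/(1+0.0718)^4 = 178.7759

$178.78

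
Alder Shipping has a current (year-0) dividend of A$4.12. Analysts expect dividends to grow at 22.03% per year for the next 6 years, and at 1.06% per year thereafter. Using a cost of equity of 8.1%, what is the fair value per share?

A$160.99

Two-stage DDM. Project D₁…D_6 at 0.2203, terminal growth 0.0106, discount at r = 0.081.
D_1 = 5.0276
D_2 = 6.1352
D_3 = 7.4868
D_4 = 9.1362
D_5 = 11.1489
D_6 = 13.6049
Terminal value at t=6: TV = D_7/(r−g) = 13.7492/(0.081−0.0106) = 195.3006
P₀ = 5.0276/(1+0.081)^1 + 6.1352/(1+0.081)^2 + 7.4868/(1+0.081)^3 + 9.1362/(1+0.081)^4 + 11.1489/(1+0.081)^5 + 13.6049/(1+0.081)^6 + 195.3006/(1+0.081)^6 = 160.9881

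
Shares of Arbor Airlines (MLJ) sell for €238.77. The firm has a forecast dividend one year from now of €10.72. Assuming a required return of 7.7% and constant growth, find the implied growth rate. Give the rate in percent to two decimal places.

From P₀ = D₁/(r − g), the implied growth is g = r − D₁/P₀.
g = 0.077 − 10.72/238.77 = 0.077 − 0.04490 = 0.03210

3.21%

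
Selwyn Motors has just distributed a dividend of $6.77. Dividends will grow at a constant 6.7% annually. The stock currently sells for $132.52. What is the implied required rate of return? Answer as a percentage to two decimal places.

Rearranging the constant-growth DDM: r = D₁/P₀ + g.
D₁ = 6.77 × (1 + 0.067) = 7.2236.
r = 7.2236 / 132.52 + 0.067 = 0.05451 + 0.067 = 0.12151

12.15%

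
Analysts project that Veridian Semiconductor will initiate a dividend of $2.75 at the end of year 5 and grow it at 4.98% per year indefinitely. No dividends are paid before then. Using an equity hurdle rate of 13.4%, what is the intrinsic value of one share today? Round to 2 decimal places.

Deferred-dividend DDM. At t=4 the remaining stream is a growing perpetuity with first payment D_5 = 2.75.
V_4 = D_5/(r−g) = 2.75/(0.134−0.0498) = 32.6603
P₀ = V_4/(1+r)^4 = 32.6603/(1+0.134)^4 = 19.7501

$19.75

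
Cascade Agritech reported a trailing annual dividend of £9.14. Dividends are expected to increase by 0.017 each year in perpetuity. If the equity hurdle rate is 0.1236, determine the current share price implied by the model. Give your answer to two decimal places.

£87.20

Gordon growth model: P₀ = D₁/(r − g). D₁ = 9.14 × (1 + 0.017) = 9.2954.
P₀ = 9.2954 / (0.1236 − 0.017) = 9.2954 / 0.1066 = 87.1987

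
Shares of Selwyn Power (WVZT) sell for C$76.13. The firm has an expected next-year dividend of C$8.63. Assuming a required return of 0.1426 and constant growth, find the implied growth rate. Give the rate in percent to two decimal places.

2.92%

From P₀ = D₁/(r − g), the implied growth is g = r − D₁/P₀.
g = 0.1426 − 8.63/76.13 = 0.1426 − 0.11336 = 0.02924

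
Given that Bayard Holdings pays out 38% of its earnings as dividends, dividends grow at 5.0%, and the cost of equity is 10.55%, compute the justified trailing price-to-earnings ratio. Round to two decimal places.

7.19

Justified trailing P/E = b(1+g)/(r−g) = 0.38×(1+0.05)/(0.1055−0.05) = 7.1892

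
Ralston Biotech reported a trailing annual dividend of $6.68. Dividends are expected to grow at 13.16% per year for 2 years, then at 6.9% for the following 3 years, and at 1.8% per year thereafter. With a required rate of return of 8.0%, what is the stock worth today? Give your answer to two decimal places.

Three-stage DDM. Project D₁…D_5; terminal Gordon value at t=5 with g = 0.018; discount at r = 0.08.
D_1 = 7.5591
D_2 = 8.5539
D_3 = 9.1441
D_4 = 9.7750
D_5 = 10.4495
TV_5 = 10.6376/(0.08−0.018) = 171.5740
P₀ = Σ Dₜ/(1+r)ᵗ + TV_5/(1+r)^5 = 152.6587

$152.66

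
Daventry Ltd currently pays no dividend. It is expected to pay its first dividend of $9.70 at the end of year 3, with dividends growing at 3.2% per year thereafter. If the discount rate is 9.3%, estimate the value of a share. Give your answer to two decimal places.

$133.11

Deferred-dividend DDM. At t=2 the remaining stream is a growing perpetuity with first payment D_3 = 9.70.
V_2 = D_3/(r−g) = 9.70/(0.093−0.032) = 159.0164
P₀ = V_2/(1+r)^2 = 159.0164/(1+0.093)^2 = 133.1072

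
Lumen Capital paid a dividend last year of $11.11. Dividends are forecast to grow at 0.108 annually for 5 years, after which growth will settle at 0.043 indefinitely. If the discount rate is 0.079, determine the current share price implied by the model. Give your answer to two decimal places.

Two-stage DDM. Project D₁…D_5 at 0.108, terminal growth 0.043, discount at r = 0.079.
D_1 = 12.3099
D_2 = 13.6393
D_3 = 15.1124
D_4 = 16.7445
D_5 = 18.5529
Terminal value at t=5: TV = D_6/(r−g) = 19.3507/(0.079−0.043) = 537.5201
P₀ = 12.3099/(1+0.079)^1 + 13.6393/(1+0.079)^2 + 15.1124/(1+0.079)^3 + 16.7445/(1+0.079)^4 + 18.5529/(1+0.079)^5 + 537.5201/(1+0.079)^5 = 427.7183

$427.72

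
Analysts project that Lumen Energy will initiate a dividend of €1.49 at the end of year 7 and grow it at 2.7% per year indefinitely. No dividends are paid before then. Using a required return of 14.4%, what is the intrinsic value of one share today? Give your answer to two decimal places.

€5.68

Deferred-dividend DDM. At t=6 the remaining stream is a growing perpetuity with first payment D_7 = 1.49.
V_6 = D_7/(r−g) = 1.49/(0.144−0.027) = 12.7350
P₀ = V_6/(1+r)^6 = 12.7350/(1+0.144)^6 = 5.6813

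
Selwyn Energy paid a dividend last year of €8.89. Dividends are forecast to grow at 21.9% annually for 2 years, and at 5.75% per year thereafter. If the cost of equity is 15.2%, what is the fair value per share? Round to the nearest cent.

€130.75

Two-stage DDM. Project D₁…D_2 at 0.219, terminal growth 0.0575, discount at r = 0.152.
D_1 = 10.8369
D_2 = 13.2102
Terminal value at t=2: TV = D_3/(r−g) = 13.9698/(0.152−0.0575) = 147.8284
P₀ = 10.8369/(1+0.152)^1 + 13.2102/(1+0.152)^2 + 147.8284/(1+0.152)^2 = 130.7529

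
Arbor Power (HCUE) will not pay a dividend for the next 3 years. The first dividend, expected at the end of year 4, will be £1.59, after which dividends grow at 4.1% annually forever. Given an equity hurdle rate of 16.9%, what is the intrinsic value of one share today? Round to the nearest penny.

Deferred-dividend DDM. At t=3 the remaining stream is a growing perpetuity with first payment D_4 = 1.59.
V_3 = D_4/(r−g) = 1.59/(0.169−0.041) = 12.4219
P₀ = V_3/(1+r)^3 = 12.4219/(1+0.169)^3 = 7.7758

£7.78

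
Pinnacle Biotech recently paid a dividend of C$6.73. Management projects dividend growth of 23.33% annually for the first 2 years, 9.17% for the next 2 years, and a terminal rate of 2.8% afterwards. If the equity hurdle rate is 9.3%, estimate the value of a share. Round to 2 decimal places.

C$168.46

Three-stage DDM. Project D₁…D_4; terminal Gordon value at t=4 with g = 0.028; discount at r = 0.093.
D_1 = 8.3001
D_2 = 10.2365
D_3 = 11.1752
D_4 = 12.2000
TV_4 = 12.5416/(0.093−0.028) = 192.9474
P₀ = Σ Dₜ/(1+r)ᵗ + TV_4/(1+r)^4 = 168.4635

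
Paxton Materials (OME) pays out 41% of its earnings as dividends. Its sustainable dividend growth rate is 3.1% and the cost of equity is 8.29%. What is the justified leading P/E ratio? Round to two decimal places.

Justified leading P/E = b/(r−g) = 0.41/(0.0829−0.031) = 7.8998

7.90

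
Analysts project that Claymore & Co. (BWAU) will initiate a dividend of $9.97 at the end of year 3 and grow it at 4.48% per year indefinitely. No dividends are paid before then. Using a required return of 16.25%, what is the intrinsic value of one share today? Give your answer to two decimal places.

Deferred-dividend DDM. At t=2 the remaining stream is a growing perpetuity with first payment D_3 = 9.97.
V_2 = D_3/(r−g) = 9.97/(0.1625−0.0448) = 84.7069
P₀ = V_2/(1+r)^2 = 84.7069/(1+0.1625)^2 = 62.6805

$62.68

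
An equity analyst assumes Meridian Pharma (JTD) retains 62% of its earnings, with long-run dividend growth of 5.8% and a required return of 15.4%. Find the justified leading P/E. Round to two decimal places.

3.96

Payout ratio b = 1 − 0.62 = 0.38.
Justified leading P/E = b/(r−g) = 0.38/(0.154−0.058) = 3.9583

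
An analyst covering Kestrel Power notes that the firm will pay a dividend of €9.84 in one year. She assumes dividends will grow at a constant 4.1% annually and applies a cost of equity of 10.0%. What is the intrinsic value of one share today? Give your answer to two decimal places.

Gordon growth model: P₀ = D₁/(r − g), with D₁ = 9.84 given directly.
P₀ = 9.8400 / (0.1 − 0.041) = 9.8400 / 0.059 = 166.7797

€166.78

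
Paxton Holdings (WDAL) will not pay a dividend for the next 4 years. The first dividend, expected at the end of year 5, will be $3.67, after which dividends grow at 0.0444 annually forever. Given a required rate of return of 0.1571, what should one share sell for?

Deferred-dividend DDM. At t=4 the remaining stream is a growing perpetuity with first payment D_5 = 3.67.
V_4 = D_5/(r−g) = 3.67/(0.1571−0.0444) = 32.5643
P₀ = V_4/(1+r)^4 = 32.5643/(1+0.1571)^4 = 18.1660

$18.17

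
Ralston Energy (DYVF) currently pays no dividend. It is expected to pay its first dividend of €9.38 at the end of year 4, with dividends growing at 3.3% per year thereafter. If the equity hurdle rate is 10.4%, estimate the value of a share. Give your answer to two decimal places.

Deferred-dividend DDM. At t=3 the remaining stream is a growing perpetuity with first payment D_4 = 9.38.
V_3 = D_4/(r−g) = 9.38/(0.104−0.033) = 132.1127
P₀ = V_3/(1+r)^3 = 132.1127/(1+0.104)^3 = 98.1832

€98.18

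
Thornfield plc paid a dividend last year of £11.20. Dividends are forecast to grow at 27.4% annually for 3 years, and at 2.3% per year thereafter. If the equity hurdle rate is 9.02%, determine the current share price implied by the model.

£318.35

Two-stage DDM. Project D₁…D_3 at 0.274, terminal growth 0.023, discount at r = 0.0902.
D_1 = 14.2688
D_2 = 18.1785
D_3 = 23.1593
Terminal value at t=3: TV = D_4/(r−g) = 23.6920/(0.0902−0.023) = 352.5597
P₀ = 14.2688/(1+0.0902)^1 + 18.1785/(1+0.0902)^2 + 23.1593/(1+0.0902)^3 + 352.5597/(1+0.0902)^3 = 318.3475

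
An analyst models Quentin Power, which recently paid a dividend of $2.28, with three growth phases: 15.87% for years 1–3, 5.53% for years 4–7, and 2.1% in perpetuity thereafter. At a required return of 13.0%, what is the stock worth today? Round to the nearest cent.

$33.02

Three-stage DDM. Project D₁…D_7; terminal Gordon value at t=7 with g = 0.021; discount at r = 0.13.
D_1 = 2.6418
D_2 = 3.0611
D_3 = 3.5469
D_4 = 3.7430
D_5 = 3.9500
D_6 = 4.1685
D_7 = 4.3990
TV_7 = 4.4914/(0.13−0.021) = 41.2051
P₀ = Σ Dₜ/(1+r)ᵗ + TV_7/(1+r)^7 = 33.0196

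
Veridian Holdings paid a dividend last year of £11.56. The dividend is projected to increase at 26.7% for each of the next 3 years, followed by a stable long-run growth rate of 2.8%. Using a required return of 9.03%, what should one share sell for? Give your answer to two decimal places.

£346.52

Two-stage DDM. Project D₁…D_3 at 0.267, terminal growth 0.028, discount at r = 0.0903.
D_1 = 14.6465
D_2 = 18.5571
D_3 = 23.5119
Terminal value at t=3: TV = D_4/(r−g) = 24.1702/(0.0903−0.028) = 387.9652
P₀ = 14.6465/(1+0.0903)^1 + 18.5571/(1+0.0903)^2 + 23.5119/(1+0.0903)^3 + 387.9652/(1+0.0903)^3 = 346.5177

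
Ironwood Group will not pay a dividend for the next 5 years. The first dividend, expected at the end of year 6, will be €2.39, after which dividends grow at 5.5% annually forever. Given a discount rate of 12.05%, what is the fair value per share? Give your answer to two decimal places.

Deferred-dividend DDM. At t=5 the remaining stream is a growing perpetuity with first payment D_6 = 2.39.
V_5 = D_6/(r−g) = 2.39/(0.1205−0.055) = 36.4885
P₀ = V_5/(1+r)^5 = 36.4885/(1+0.1205)^5 = 20.6584

€20.66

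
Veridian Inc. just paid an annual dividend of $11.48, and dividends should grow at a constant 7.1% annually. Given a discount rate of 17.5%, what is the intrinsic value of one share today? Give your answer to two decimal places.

Gordon growth model: P₀ = D₁/(r − g). D₁ = 11.48 × (1 + 0.071) = 12.2951.
P₀ = 12.2951 / (0.175 − 0.071) = 12.2951 / 0.104 = 118.2219

$118.22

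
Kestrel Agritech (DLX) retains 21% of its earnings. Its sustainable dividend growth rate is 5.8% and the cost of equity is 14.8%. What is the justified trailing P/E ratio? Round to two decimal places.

Payout ratio b = 1 − 0.21 = 0.79.
Justified trailing P/E = b(1+g)/(r−g) = 0.79×(1+0.058)/(0.148−0.058) = 9.2869

9.29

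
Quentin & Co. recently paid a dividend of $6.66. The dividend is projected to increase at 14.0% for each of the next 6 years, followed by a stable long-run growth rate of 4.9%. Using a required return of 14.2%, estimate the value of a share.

Two-stage DDM. Project D₁…D_6 at 0.14, terminal growth 0.049, discount at r = 0.142.
D_1 = 7.5924
D_2 = 8.6553
D_3 = 9.8671
D_4 = 11.2485
D_5 = 12.8233
D_6 = 14.6185
Terminal value at t=6: TV = D_7/(r−g) = 15.3348/(0.142−0.049) = 164.8906
P₀ = 7.5924/(1+0.142)^1 + 8.6553/(1+0.142)^2 + 9.8671/(1+0.142)^3 + 11.2485/(1+0.142)^4 + 12.8233/(1+0.142)^5 + 14.6185/(1+0.142)^6 + 164.8906/(1+0.142)^6 = 114.0518

$114.05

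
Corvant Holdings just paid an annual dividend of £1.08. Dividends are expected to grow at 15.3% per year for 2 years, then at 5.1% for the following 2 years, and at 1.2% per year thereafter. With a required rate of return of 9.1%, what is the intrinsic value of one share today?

£18.97

Three-stage DDM. Project D₁…D_4; terminal Gordon value at t=4 with g = 0.012; discount at r = 0.091.
D_1 = 1.2452
D_2 = 1.4358
D_3 = 1.5090
D_4 = 1.5859
TV_4 = 1.6050/(0.091−0.012) = 20.3161
P₀ = Σ Dₜ/(1+r)ᵗ + TV_4/(1+r)^4 = 18.9688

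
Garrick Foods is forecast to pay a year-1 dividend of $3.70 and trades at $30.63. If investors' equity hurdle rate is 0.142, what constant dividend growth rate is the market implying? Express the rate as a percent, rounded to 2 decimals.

From P₀ = D₁/(r − g), the implied growth is g = r − D₁/P₀.
g = 0.142 − 3.70/30.63 = 0.142 − 0.12080 = 0.02120

2.12%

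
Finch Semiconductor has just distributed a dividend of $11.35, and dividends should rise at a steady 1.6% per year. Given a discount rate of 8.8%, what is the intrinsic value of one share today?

$160.16

Gordon growth model: P₀ = D₁/(r − g). D₁ = 11.35 × (1 + 0.016) = 11.5316.
P₀ = 11.5316 / (0.088 − 0.016) = 11.5316 / 0.072 = 160.1611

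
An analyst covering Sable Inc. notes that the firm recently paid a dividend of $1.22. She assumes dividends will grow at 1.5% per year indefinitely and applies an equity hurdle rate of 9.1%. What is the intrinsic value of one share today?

Gordon growth model: P₀ = D₁/(r − g). D₁ = 1.22 × (1 + 0.015) = 1.2383.
P₀ = 1.2383 / (0.091 − 0.015) = 1.2383 / 0.076 = 16.2934

$16.29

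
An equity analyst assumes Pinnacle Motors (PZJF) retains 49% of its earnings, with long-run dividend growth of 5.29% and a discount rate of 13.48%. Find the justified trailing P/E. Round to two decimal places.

6.56

Payout ratio b = 1 − 0.49 = 0.51.
Justified trailing P/E = b(1+g)/(r−g) = 0.51×(1+0.0529)/(0.1348−0.0529) = 6.5565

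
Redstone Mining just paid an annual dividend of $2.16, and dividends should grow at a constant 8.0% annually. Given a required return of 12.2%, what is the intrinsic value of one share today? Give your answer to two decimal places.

Gordon growth model: P₀ = D₁/(r − g). D₁ = 2.16 × (1 + 0.08) = 2.3328.
P₀ = 2.3328 / (0.122 − 0.08) = 2.3328 / 0.042 = 55.5429

$55.54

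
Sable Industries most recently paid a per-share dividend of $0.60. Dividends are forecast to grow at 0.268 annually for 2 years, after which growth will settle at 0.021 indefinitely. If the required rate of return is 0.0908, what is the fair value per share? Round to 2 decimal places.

$13.37

Two-stage DDM. Project D₁…D_2 at 0.268, terminal growth 0.021, discount at r = 0.0908.
D_1 = 0.7608
D_2 = 0.9647
Terminal value at t=2: TV = D_3/(r−g) = 0.9850/(0.0908−0.021) = 14.1111
P₀ = 0.7608/(1+0.0908)^1 + 0.9647/(1+0.0908)^2 + 14.1111/(1+0.0908)^2 = 13.3678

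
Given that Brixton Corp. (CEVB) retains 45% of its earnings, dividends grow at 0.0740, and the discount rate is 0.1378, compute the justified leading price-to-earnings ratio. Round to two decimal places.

Payout ratio b = 1 − 0.45 = 0.55.
Justified leading P/E = b/(r−g) = 0.55/(0.1378−0.074) = 8.6207

8.62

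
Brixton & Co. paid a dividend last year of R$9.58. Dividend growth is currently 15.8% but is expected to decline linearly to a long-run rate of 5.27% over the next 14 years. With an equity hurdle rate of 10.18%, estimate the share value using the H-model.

H-model: P₀ = D₀[(1+g_L) + H(g_S−g_L)]/(r−g_L), with H = 14/2 = 7.
P₀ = 9.58 × [(1+0.0527) + 7×(0.158−0.0527)] / (0.1018−0.0527)
   = 9.58 × 1.7898 / 0.0491 = 349.2115

R$349.21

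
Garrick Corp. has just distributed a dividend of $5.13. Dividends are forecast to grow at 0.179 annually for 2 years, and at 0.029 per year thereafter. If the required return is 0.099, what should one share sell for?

Two-stage DDM. Project D₁…D_2 at 0.179, terminal growth 0.029, discount at r = 0.099.
D_1 = 6.0483
D_2 = 7.1309
Terminal value at t=2: TV = D_3/(r−g) = 7.3377/(0.099−0.029) = 104.8244
P₀ = 6.0483/(1+0.099)^1 + 7.1309/(1+0.099)^2 + 104.8244/(1+0.099)^2 = 98.1969

$98.20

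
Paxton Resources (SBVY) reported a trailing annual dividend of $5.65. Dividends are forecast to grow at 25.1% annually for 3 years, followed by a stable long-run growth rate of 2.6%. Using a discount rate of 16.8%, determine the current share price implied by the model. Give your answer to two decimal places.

Two-stage DDM. Project D₁…D_3 at 0.251, terminal growth 0.026, discount at r = 0.168.
D_1 = 7.0682
D_2 = 8.8423
D_3 = 11.0617
Terminal value at t=3: TV = D_4/(r−g) = 11.3493/(0.168−0.026) = 79.9244
P₀ = 7.0682/(1+0.168)^1 + 8.8423/(1+0.168)^2 + 11.0617/(1+0.168)^3 + 79.9244/(1+0.168)^3 = 69.6344

$69.63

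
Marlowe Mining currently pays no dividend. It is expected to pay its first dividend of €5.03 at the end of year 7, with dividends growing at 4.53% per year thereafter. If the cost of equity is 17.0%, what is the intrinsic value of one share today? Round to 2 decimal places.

€15.72

Deferred-dividend DDM. At t=6 the remaining stream is a growing perpetuity with first payment D_7 = 5.03.
V_6 = D_7/(r−g) = 5.03/(0.17−0.0453) = 40.3368
P₀ = V_6/(1+r)^6 = 40.3368/(1+0.17)^6 = 15.7248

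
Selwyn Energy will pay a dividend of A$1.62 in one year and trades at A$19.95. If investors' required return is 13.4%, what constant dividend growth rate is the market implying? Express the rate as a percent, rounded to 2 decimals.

5.28%

From P₀ = D₁/(r − g), the implied growth is g = r − D₁/P₀.
g = 0.134 − 1.62/19.95 = 0.134 − 0.08120 = 0.05280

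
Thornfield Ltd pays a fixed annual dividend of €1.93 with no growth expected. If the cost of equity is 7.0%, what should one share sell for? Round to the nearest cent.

Zero-growth DDM (perpetuity): P₀ = D/r = 1.93 / 0.07 = 27.5714

€27.57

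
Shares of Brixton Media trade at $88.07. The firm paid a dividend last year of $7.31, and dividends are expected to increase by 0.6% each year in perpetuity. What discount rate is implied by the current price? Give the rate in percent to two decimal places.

Rearranging the constant-growth DDM: r = D₁/P₀ + g.
D₁ = 7.31 × (1 + 0.006) = 7.3539.
r = 7.3539 / 88.07 + 0.006 = 0.08350 + 0.006 = 0.08950

8.95%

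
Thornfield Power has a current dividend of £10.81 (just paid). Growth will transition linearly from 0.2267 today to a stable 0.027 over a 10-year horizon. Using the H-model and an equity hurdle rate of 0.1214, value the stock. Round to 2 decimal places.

£231.95

H-model: P₀ = D₀[(1+g_L) + H(g_S−g_L)]/(r−g_L), with H = 10/2 = 5.
P₀ = 10.81 × [(1+0.027) + 5×(0.2267−0.027)] / (0.1214−0.027)
   = 10.81 × 2.0255 / 0.0944 = 231.9455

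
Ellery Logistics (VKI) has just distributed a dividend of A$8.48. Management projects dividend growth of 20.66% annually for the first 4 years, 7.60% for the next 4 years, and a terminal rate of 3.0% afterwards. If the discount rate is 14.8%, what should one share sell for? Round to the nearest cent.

Three-stage DDM. Project D₁…D_8; terminal Gordon value at t=8 with g = 0.03; discount at r = 0.148.
D_1 = 10.2320
D_2 = 12.3459
D_3 = 14.8966
D_4 = 17.9742
D_5 = 19.3402
D_6 = 20.8101
D_7 = 22.3916
D_8 = 24.0934
TV_8 = 24.8162/(0.148−0.03) = 210.3069
P₀ = Σ Dₜ/(1+r)ᵗ + TV_8/(1+r)^8 = 143.4875

A$143.49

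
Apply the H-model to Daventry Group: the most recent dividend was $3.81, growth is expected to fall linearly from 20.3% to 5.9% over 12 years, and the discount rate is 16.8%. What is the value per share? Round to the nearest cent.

H-model: P₀ = D₀[(1+g_L) + H(g_S−g_L)]/(r−g_L), with H = 12/2 = 6.
P₀ = 3.81 × [(1+0.059) + 6×(0.203−0.059)] / (0.168−0.059)
   = 3.81 × 1.9230 / 0.109 = 67.2168

$67.22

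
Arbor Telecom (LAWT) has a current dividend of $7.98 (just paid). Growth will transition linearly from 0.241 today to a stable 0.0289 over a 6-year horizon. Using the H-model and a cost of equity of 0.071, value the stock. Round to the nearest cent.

$315.64

H-model: P₀ = D₀[(1+g_L) + H(g_S−g_L)]/(r−g_L), with H = 6/2 = 3.
P₀ = 7.98 × [(1+0.0289) + 3×(0.241−0.0289)] / (0.071−0.0289)
   = 7.98 × 1.6652 / 0.0421 = 315.6365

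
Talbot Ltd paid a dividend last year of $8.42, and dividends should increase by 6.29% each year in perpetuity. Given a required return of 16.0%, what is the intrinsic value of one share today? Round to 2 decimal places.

Gordon growth model: P₀ = D₁/(r − g). D₁ = 8.42 × (1 + 0.0629) = 8.9496.
P₀ = 8.9496 / (0.16 − 0.0629) = 8.9496 / 0.0971 = 92.1691

$92.17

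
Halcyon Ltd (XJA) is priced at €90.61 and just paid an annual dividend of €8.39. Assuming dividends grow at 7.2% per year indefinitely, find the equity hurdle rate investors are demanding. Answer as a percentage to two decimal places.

17.13%

Rearranging the constant-growth DDM: r = D₁/P₀ + g.
D₁ = 8.39 × (1 + 0.072) = 8.9941.
r = 8.9941 / 90.61 + 0.072 = 0.09926 + 0.072 = 0.17126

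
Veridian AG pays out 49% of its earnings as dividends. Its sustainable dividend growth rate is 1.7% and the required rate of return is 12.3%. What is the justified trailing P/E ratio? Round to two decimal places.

4.70

Justified trailing P/E = b(1+g)/(r−g) = 0.49×(1+0.017)/(0.123−0.017) = 4.7012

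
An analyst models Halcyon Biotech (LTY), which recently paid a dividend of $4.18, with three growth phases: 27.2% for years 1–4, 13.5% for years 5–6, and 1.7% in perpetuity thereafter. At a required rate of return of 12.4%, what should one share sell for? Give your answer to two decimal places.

$103.36

Three-stage DDM. Project D₁…D_6; terminal Gordon value at t=6 with g = 0.017; discount at r = 0.124.
D_1 = 5.3170
D_2 = 6.7632
D_3 = 8.6028
D_4 = 10.9427
D_5 = 12.4200
D_6 = 14.0967
TV_6 = 14.3363/(0.124−0.017) = 133.9842
P₀ = Σ Dₜ/(1+r)ᵗ + TV_6/(1+r)^6 = 103.3552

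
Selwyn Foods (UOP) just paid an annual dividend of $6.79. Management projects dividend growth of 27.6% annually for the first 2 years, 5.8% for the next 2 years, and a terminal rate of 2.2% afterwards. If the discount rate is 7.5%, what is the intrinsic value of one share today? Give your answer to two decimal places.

Three-stage DDM. Project D₁…D_4; terminal Gordon value at t=4 with g = 0.022; discount at r = 0.075.
D_1 = 8.6640
D_2 = 11.0553
D_3 = 11.6965
D_4 = 12.3749
TV_4 = 12.6472/(0.075−0.022) = 238.6258
P₀ = Σ Dₜ/(1+r)ᵗ + TV_4/(1+r)^4 = 214.9908

$214.99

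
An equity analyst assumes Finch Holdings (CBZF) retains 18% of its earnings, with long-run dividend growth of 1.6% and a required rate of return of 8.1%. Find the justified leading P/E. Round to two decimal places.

Payout ratio b = 1 − 0.18 = 0.82.
Justified leading P/E = b/(r−g) = 0.82/(0.081−0.016) = 12.6154

12.62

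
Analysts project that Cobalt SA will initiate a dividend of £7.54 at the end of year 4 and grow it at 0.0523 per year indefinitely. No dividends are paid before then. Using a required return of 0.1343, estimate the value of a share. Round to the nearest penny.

£63.00

Deferred-dividend DDM. At t=3 the remaining stream is a growing perpetuity with first payment D_4 = 7.54.
V_3 = D_4/(r−g) = 7.54/(0.1343−0.0523) = 91.9512
P₀ = V_3/(1+r)^3 = 91.9512/(1+0.1343)^3 = 63.0048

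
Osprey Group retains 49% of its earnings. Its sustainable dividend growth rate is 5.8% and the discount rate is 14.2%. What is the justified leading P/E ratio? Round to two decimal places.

Payout ratio b = 1 − 0.49 = 0.51.
Justified leading P/E = b/(r−g) = 0.51/(0.142−0.058) = 6.0714

6.07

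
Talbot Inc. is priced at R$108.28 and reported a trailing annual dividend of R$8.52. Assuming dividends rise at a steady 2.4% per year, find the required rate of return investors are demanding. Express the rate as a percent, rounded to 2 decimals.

Rearranging the constant-growth DDM: r = D₁/P₀ + g.
D₁ = 8.52 × (1 + 0.024) = 8.7245.
r = 8.7245 / 108.28 + 0.024 = 0.08057 + 0.024 = 0.10457

10.46%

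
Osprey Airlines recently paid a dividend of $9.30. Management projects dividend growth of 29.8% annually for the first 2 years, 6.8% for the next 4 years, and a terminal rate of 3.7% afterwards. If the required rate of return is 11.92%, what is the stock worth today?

$198.71

Three-stage DDM. Project D₁…D_6; terminal Gordon value at t=6 with g = 0.037; discount at r = 0.1192.
D_1 = 12.0714
D_2 = 15.6687
D_3 = 16.7341
D_4 = 17.8721
D_5 = 19.0874
D_6 = 20.3853
TV_6 = 21.1396/(0.1192−0.037) = 257.1724
P₀ = Σ Dₜ/(1+r)ᵗ + TV_6/(1+r)^6 = 198.7147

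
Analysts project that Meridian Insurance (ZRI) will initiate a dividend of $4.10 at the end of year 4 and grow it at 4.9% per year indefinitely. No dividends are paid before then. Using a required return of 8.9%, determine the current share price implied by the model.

Deferred-dividend DDM. At t=3 the remaining stream is a growing perpetuity with first payment D_4 = 4.10.
V_3 = D_4/(r−g) = 4.10/(0.089−0.049) = 102.5000
P₀ = V_3/(1+r)^3 = 102.5000/(1+0.089)^3 = 79.3670

$79.37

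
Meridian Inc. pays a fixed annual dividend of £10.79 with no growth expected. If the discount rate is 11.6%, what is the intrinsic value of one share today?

Zero-growth DDM (perpetuity): P₀ = D/r = 10.79 / 0.116 = 93.0172

£93.02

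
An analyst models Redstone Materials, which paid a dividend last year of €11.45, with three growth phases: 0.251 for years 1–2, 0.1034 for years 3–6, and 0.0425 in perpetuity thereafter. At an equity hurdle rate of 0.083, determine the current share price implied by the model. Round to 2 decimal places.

Three-stage DDM. Project D₁…D_6; terminal Gordon value at t=6 with g = 0.0425; discount at r = 0.083.
D_1 = 14.3239
D_2 = 17.9193
D_3 = 19.7721
D_4 = 21.8165
D_5 = 24.0724
D_6 = 26.5615
TV_6 = 27.6903/(0.083−0.0425) = 683.7118
P₀ = Σ Dₜ/(1+r)ᵗ + TV_6/(1+r)^6 = 516.2909

€516.29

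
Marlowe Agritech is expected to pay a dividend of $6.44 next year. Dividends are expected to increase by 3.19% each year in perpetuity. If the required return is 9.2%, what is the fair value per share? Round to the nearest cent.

Gordon growth model: P₀ = D₁/(r − g), with D₁ = 6.44 given directly.
P₀ = 6.4400 / (0.092 − 0.0319) = 6.4400 / 0.0601 = 107.1547

$107.15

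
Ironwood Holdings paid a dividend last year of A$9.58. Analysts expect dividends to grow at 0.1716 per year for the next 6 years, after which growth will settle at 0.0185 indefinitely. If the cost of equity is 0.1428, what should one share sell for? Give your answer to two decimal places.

Two-stage DDM. Project D₁…D_6 at 0.1716, terminal growth 0.0185, discount at r = 0.1428.
D_1 = 11.2239
D_2 = 13.1500
D_3 = 15.4065
D_4 = 18.0502
D_5 = 21.1477
D_6 = 24.7766
Terminal value at t=6: TV = D_7/(r−g) = 25.2350/(0.1428−0.0185) = 203.0166
P₀ = 11.2239/(1+0.1428)^1 + 13.1500/(1+0.1428)^2 + 15.4065/(1+0.1428)^3 + 18.0502/(1+0.1428)^4 + 21.1477/(1+0.1428)^5 + 24.7766/(1+0.1428)^6 + 203.0166/(1+0.1428)^6 = 153.9086

A$153.91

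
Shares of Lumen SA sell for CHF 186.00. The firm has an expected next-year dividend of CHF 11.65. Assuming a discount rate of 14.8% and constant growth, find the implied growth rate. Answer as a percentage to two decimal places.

8.54%

From P₀ = D₁/(r − g), the implied growth is g = r − D₁/P₀.
g = 0.148 − 11.65/186.00 = 0.148 − 0.06263 = 0.08537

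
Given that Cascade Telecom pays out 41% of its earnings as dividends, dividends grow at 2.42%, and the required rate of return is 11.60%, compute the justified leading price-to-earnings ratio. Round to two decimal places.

4.47

Justified leading P/E = b/(r−g) = 0.41/(0.116−0.0242) = 4.4662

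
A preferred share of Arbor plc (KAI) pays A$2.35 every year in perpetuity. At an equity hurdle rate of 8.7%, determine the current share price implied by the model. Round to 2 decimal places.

A$27.01

Zero-growth DDM (perpetuity): P₀ = D/r = 2.35 / 0.087 = 27.0115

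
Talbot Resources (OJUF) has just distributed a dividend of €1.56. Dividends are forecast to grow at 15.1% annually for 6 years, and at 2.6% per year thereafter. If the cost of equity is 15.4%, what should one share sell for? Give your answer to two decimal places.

Two-stage DDM. Project D₁…D_6 at 0.151, terminal growth 0.026, discount at r = 0.154.
D_1 = 1.7956
D_2 = 2.0667
D_3 = 2.3788
D_4 = 2.7380
D_5 = 3.1514
D_6 = 3.6272
Terminal value at t=6: TV = D_7/(r−g) = 3.7216/(0.154−0.026) = 29.0746
P₀ = 1.7956/(1+0.154)^1 + 2.0667/(1+0.154)^2 + 2.3788/(1+0.154)^3 + 2.7380/(1+0.154)^4 + 3.1514/(1+0.154)^5 + 3.6272/(1+0.154)^6 + 29.0746/(1+0.154)^6 = 21.5858

€21.59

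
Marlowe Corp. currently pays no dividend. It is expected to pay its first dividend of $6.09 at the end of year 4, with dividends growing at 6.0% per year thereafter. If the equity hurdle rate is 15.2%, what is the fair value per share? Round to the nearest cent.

Deferred-dividend DDM. At t=3 the remaining stream is a growing perpetuity with first payment D_4 = 6.09.
V_3 = D_4/(r−g) = 6.09/(0.152−0.06) = 66.1957
P₀ = V_3/(1+r)^3 = 66.1957/(1+0.152)^3 = 43.2984

$43.30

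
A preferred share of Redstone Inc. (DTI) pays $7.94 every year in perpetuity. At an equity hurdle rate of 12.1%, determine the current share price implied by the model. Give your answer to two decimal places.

$65.62

Zero-growth DDM (perpetuity): P₀ = D/r = 7.94 / 0.121 = 65.6198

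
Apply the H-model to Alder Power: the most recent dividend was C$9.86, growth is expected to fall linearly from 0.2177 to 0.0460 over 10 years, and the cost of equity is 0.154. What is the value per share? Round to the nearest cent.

C$173.87

H-model: P₀ = D₀[(1+g_L) + H(g_S−g_L)]/(r−g_L), with H = 10/2 = 5.
P₀ = 9.86 × [(1+0.046) + 5×(0.2177−0.046)] / (0.154−0.046)
   = 9.86 × 1.9045 / 0.108 = 173.8738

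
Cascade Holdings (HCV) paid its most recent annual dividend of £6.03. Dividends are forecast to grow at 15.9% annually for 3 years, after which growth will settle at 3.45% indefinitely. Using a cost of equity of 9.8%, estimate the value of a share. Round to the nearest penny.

£135.71

Two-stage DDM. Project D₁…D_3 at 0.159, terminal growth 0.0345, discount at r = 0.098.
D_1 = 6.9888
D_2 = 8.1000
D_3 = 9.3879
Terminal value at t=3: TV = D_4/(r−g) = 9.7118/(0.098−0.0345) = 152.9412
P₀ = 6.9888/(1+0.098)^1 + 8.1000/(1+0.098)^2 + 9.3879/(1+0.098)^3 + 152.9412/(1+0.098)^3 = 135.7115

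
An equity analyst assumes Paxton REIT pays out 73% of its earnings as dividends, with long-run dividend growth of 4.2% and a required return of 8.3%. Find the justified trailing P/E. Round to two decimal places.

Justified trailing P/E = b(1+g)/(r−g) = 0.73×(1+0.042)/(0.083−0.042) = 18.5527

18.55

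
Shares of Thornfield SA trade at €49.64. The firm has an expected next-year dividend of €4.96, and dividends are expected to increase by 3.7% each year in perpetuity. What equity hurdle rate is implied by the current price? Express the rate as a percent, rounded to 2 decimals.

Rearranging the constant-growth DDM: r = D₁/P₀ + g.
r = 4.9600 / 49.64 + 0.037 = 0.09992 + 0.037 = 0.13692

13.69%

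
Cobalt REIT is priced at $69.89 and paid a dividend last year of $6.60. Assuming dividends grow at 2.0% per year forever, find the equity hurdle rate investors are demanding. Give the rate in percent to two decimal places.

11.63%

Rearranging the constant-growth DDM: r = D₁/P₀ + g.
D₁ = 6.60 × (1 + 0.02) = 6.7320.
r = 6.7320 / 69.89 + 0.02 = 0.09632 + 0.02 = 0.11632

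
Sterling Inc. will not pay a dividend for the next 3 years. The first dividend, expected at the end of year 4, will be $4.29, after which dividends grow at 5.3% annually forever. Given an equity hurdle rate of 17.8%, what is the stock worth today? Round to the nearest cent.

Deferred-dividend DDM. At t=3 the remaining stream is a growing perpetuity with first payment D_4 = 4.29.
V_3 = D_4/(r−g) = 4.29/(0.178−0.053) = 34.3200
P₀ = V_3/(1+r)^3 = 34.3200/(1+0.178)^3 = 20.9948

$20.99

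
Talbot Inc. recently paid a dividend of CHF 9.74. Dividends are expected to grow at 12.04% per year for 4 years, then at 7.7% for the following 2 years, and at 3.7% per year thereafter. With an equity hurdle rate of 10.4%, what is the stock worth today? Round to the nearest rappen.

Three-stage DDM. Project D₁…D_6; terminal Gordon value at t=6 with g = 0.037; discount at r = 0.104.
D_1 = 10.9127
D_2 = 12.2266
D_3 = 13.6987
D_4 = 15.3480
D_5 = 16.5298
D_6 = 17.8026
TV_6 = 18.4613/(0.104−0.037) = 275.5413
P₀ = Σ Dₜ/(1+r)ᵗ + TV_6/(1+r)^6 = 212.5254

CHF 212.53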